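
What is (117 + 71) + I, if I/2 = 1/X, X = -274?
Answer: 25755/137 ≈ 187.99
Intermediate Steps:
I = -1/137 (I = 2/(-274) = 2*(-1/274) = -1/137 ≈ -0.0072993)
(117 + 71) + I = (117 + 71) - 1/137 = 188 - 1/137 = 25755/137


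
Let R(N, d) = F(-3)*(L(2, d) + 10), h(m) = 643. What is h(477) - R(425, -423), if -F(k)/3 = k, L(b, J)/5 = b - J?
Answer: -18572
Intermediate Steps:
L(b, J) = -5*J + 5*b (L(b, J) = 5*(b - J) = -5*J + 5*b)
F(k) = -3*k
R(N, d) = 180 - 45*d (R(N, d) = (-3*(-3))*((-5*d + 5*2) + 10) = 9*((-5*d + 10) + 10) = 9*((10 - 5*d) + 10) = 9*(20 - 5*d) = 180 - 45*d)
h(477) - R(425, -423) = 643 - (180 - 45*(-423)) = 643 - (180 + 19035) = 643 - 1*19215 = 643 - 19215 = -18572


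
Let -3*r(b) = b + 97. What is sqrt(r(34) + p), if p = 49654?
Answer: sqrt(446493)/3 ≈ 222.73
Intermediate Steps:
r(b) = -97/3 - b/3 (r(b) = -(b + 97)/3 = -(97 + b)/3 = -97/3 - b/3)
sqrt(r(34) + p) = sqrt((-97/3 - 1/3*34) + 49654) = sqrt((-97/3 - 34/3) + 49654) = sqrt(-131/3 + 49654) = sqrt(148831/3) = sqrt(446493)/3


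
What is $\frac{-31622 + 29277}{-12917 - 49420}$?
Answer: $\frac{2345}{62337} \approx 0.037618$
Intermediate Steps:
$\frac{-31622 + 29277}{-12917 - 49420} = - \frac{2345}{-62337} = \left(-2345\right) \left(- \frac{1}{62337}\right) = \frac{2345}{62337}$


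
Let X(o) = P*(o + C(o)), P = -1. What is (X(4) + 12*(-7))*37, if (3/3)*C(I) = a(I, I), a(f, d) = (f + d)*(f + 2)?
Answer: -5032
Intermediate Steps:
a(f, d) = (2 + f)*(d + f) (a(f, d) = (d + f)*(2 + f) = (2 + f)*(d + f))
C(I) = 2*I² + 4*I (C(I) = I² + 2*I + 2*I + I*I = I² + 2*I + 2*I + I² = 2*I² + 4*I)
X(o) = -o - 2*o*(2 + o) (X(o) = -(o + 2*o*(2 + o)) = -o - 2*o*(2 + o))
(X(4) + 12*(-7))*37 = (4*(-5 - 2*4) + 12*(-7))*37 = (4*(-5 - 8) - 84)*37 = (4*(-13) - 84)*37 = (-52 - 84)*37 = -136*37 = -5032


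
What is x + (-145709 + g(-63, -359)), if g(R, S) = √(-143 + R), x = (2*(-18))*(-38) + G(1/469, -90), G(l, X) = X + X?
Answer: -144521 + I*√206 ≈ -1.4452e+5 + 14.353*I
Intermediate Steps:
G(l, X) = 2*X
x = 1188 (x = (2*(-18))*(-38) + 2*(-90) = -36*(-38) - 180 = 1368 - 180 = 1188)
x + (-145709 + g(-63, -359)) = 1188 + (-145709 + √(-143 - 63)) = 1188 + (-145709 + √(-206)) = 1188 + (-145709 + I*√206) = -144521 + I*√206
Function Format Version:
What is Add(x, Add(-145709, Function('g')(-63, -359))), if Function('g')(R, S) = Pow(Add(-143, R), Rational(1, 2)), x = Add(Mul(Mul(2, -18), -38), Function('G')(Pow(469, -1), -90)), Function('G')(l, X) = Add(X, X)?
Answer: Add(-144521, Mul(I, Pow(206, Rational(1, 2)))) ≈ Add(-1.4452e+5, Mul(14.353, I))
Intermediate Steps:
Function('G')(l, X) = Mul(2, X)
x = 1188 (x = Add(Mul(Mul(2, -18), -38), Mul(2, -90)) = Add(Mul(-36, -38), -180) = Add(1368, -180) = 1188)
Add(x, Add(-145709, Function('g')(-63, -359))) = Add(1188, Add(-145709, Pow(Add(-143, -63), Rational(1, 2)))) = Add(1188, Add(-145709, Pow(-206, Rational(1, 2)))) = Add(1188, Add(-145709, Mul(I, Pow(206, Rational(1, 2))))) = Add(-144521, Mul(I, Pow(206, Rational(1, 2))))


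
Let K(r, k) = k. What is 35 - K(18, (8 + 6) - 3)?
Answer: 24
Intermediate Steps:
35 - K(18, (8 + 6) - 3) = 35 - ((8 + 6) - 3) = 35 - (14 - 3) = 35 - 1*11 = 35 - 11 = 24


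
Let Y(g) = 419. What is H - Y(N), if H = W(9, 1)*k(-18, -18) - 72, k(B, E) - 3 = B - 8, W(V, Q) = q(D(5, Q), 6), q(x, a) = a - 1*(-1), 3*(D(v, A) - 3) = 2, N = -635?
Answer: -652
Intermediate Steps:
D(v, A) = 11/3 (D(v, A) = 3 + (1/3)*2 = 3 + 2/3 = 11/3)
q(x, a) = 1 + a (q(x, a) = a + 1 = 1 + a)
W(V, Q) = 7 (W(V, Q) = 1 + 6 = 7)
k(B, E) = -5 + B (k(B, E) = 3 + (B - 8) = 3 + (-8 + B) = -5 + B)
H = -233 (H = 7*(-5 - 18) - 72 = 7*(-23) - 72 = -161 - 72 = -233)
H - Y(N) = -233 - 1*419 = -233 - 419 = -652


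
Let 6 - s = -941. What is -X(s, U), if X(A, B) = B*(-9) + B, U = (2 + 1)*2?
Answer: 48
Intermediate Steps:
s = 947 (s = 6 - 1*(-941) = 6 + 941 = 947)
U = 6 (U = 3*2 = 6)
X(A, B) = -8*B (X(A, B) = -9*B + B = -8*B)
-X(s, U) = -(-8)*6 = -1*(-48) = 48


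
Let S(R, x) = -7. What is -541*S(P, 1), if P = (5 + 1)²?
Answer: 3787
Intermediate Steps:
P = 36 (P = 6² = 36)
-541*S(P, 1) = -541*(-7) = 3787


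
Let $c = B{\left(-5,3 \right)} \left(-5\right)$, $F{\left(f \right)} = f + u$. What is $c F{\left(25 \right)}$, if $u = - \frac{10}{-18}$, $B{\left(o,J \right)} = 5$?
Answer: $- \frac{5750}{9} \approx -638.89$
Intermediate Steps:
$u = \frac{5}{9}$ ($u = \left(-10\right) \left(- \frac{1}{18}\right) = \frac{5}{9} \approx 0.55556$)
$F{\left(f \right)} = \frac{5}{9} + f$ ($F{\left(f \right)} = f + \frac{5}{9} = \frac{5}{9} + f$)
$c = -25$ ($c = 5 \left(-5\right) = -25$)
$c F{\left(25 \right)} = - 25 \left(\frac{5}{9} + 25\right) = \left(-25\right) \frac{230}{9} = - \frac{5750}{9}$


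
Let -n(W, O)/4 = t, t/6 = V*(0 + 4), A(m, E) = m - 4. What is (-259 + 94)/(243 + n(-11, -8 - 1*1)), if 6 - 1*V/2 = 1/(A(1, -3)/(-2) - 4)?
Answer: 275/1643 ≈ 0.16738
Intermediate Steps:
A(m, E) = -4 + m
V = 64/5 (V = 12 - 2/((-4 + 1)/(-2) - 4) = 12 - 2/(-3*(-½) - 4) = 12 - 2/(3/2 - 4) = 12 - 2/(-5/2) = 12 - 2*(-⅖) = 12 + ⅘ = 64/5 ≈ 12.800)
t = 1536/5 (t = 6*(64*(0 + 4)/5) = 6*((64/5)*4) = 6*(256/5) = 1536/5 ≈ 307.20)
n(W, O) = -6144/5 (n(W, O) = -4*1536/5 = -6144/5)
(-259 + 94)/(243 + n(-11, -8 - 1*1)) = (-259 + 94)/(243 - 6144/5) = -165/(-4929/5) = -165*(-5/4929) = 275/1643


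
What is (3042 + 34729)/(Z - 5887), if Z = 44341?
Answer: 37771/38454 ≈ 0.98224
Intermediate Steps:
(3042 + 34729)/(Z - 5887) = (3042 + 34729)/(44341 - 5887) = 37771/38454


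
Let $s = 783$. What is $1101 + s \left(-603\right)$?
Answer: $-471048$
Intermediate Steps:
$1101 + s \left(-603\right) = 1101 + 783 \left(-603\right) = 1101 - 472149 = -471048$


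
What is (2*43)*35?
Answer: 3010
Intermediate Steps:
(2*43)*35 = 86*35 = 3010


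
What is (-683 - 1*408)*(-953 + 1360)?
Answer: -444037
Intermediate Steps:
(-683 - 1*408)*(-953 + 1360) = (-683 - 408)*407 = -1091*407 = -444037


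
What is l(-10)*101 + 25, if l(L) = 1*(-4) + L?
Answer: -1389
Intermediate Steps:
l(L) = -4 + L
l(-10)*101 + 25 = (-4 - 10)*101 + 25 = -14*101 + 25 = -1414 + 25 = -1389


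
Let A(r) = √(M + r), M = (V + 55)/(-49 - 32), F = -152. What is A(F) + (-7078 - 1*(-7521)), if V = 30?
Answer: 443 + 7*I*√253/9 ≈ 443.0 + 12.371*I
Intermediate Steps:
M = -85/81 (M = (30 + 55)/(-49 - 32) = 85/(-81) = 85*(-1/81) = -85/81 ≈ -1.0494)
A(r) = √(-85/81 + r)
A(F) + (-7078 - 1*(-7521)) = √(-85 + 81*(-152))/9 + (-7078 - 1*(-7521)) = √(-85 - 12312)/9 + (-7078 + 7521) = √(-12397)/9 + 443 = (7*I*√253)/9 + 443 = 7*I*√253/9 + 443 = 443 + 7*I*√253/9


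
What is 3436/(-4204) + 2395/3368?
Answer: -375967/3539768 ≈ -0.10621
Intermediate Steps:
3436/(-4204) + 2395/3368 = 3436*(-1/4204) + 2395*(1/3368) = -859/1051 + 2395/3368 = -375967/3539768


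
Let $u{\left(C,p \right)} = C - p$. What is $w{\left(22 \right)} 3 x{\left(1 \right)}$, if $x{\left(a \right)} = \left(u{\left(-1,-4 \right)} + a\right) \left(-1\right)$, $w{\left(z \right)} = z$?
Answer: $-264$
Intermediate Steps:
$x{\left(a \right)} = -3 - a$ ($x{\left(a \right)} = \left(\left(-1 - -4\right) + a\right) \left(-1\right) = \left(\left(-1 + 4\right) + a\right) \left(-1\right) = \left(3 + a\right) \left(-1\right) = -3 - a$)
$w{\left(22 \right)} 3 x{\left(1 \right)} = 22 \cdot 3 \left(-3 - 1\right) = 66 \left(-3 - 1\right) = 66 \left(-4\right) = -264$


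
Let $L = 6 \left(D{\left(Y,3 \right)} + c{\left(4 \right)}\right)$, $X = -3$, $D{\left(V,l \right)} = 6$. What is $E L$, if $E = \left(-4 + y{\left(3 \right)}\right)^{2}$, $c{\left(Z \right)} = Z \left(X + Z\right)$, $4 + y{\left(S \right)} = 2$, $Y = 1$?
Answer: $2160$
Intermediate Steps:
$y{\left(S \right)} = -2$ ($y{\left(S \right)} = -4 + 2 = -2$)
$c{\left(Z \right)} = Z \left(-3 + Z\right)$
$L = 60$ ($L = 6 \left(6 + 4 \left(-3 + 4\right)\right) = 6 \left(6 + 4 \cdot 1\right) = 6 \left(6 + 4\right) = 6 \cdot 10 = 60$)
$E = 36$ ($E = \left(-4 - 2\right)^{2} = \left(-6\right)^{2} = 36$)
$E L = 36 \cdot 60 = 2160$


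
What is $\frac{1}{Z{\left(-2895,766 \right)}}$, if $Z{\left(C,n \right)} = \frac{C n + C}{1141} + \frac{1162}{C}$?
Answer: $- \frac{3303195}{6429572017} \approx -0.00051375$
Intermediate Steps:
$Z{\left(C,n \right)} = \frac{1162}{C} + \frac{C}{1141} + \frac{C n}{1141}$ ($Z{\left(C,n \right)} = \left(C + C n\right) \frac{1}{1141} + \frac{1162}{C} = \left(\frac{C}{1141} + \frac{C n}{1141}\right) + \frac{1162}{C} = \frac{1162}{C} + \frac{C}{1141} + \frac{C n}{1141}$)
$\frac{1}{Z{\left(-2895,766 \right)}} = \frac{1}{\frac{1}{1141} \frac{1}{-2895} \left(1325842 + \left(-2895\right)^{2} \left(1 + 766\right)\right)} = \frac{1}{\frac{1}{1141} \left(- \frac{1}{2895}\right) \left(1325842 + 8381025 \cdot 767\right)} = \frac{1}{\frac{1}{1141} \left(- \frac{1}{2895}\right) \left(1325842 + 6428246175\right)} = \frac{1}{\frac{1}{1141} \left(- \frac{1}{2895}\right) 6429572017} = \frac{1}{- \frac{6429572017}{3303195}} = - \frac{3303195}{6429572017}$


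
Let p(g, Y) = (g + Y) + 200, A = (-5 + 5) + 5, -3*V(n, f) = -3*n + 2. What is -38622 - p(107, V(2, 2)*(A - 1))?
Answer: -116803/3 ≈ -38934.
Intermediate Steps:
V(n, f) = -⅔ + n (V(n, f) = -(-3*n + 2)/3 = -(2 - 3*n)/3 = -⅔ + n)
A = 5 (A = 0 + 5 = 5)
p(g, Y) = 200 + Y + g (p(g, Y) = (Y + g) + 200 = 200 + Y + g)
-38622 - p(107, V(2, 2)*(A - 1)) = -38622 - (200 + (-⅔ + 2)*(5 - 1) + 107) = -38622 - (200 + (4/3)*4 + 107) = -38622 - (200 + 16/3 + 107) = -38622 - 1*937/3 = -38622 - 937/3 = -116803/3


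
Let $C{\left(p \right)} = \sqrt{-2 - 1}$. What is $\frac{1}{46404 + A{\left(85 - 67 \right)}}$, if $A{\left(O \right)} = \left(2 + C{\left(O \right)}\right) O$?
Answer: $\frac{430}{19969209} - \frac{i \sqrt{3}}{119815254} \approx 2.1533 \cdot 10^{-5} - 1.4456 \cdot 10^{-8} i$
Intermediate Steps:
$C{\left(p \right)} = i \sqrt{3}$ ($C{\left(p \right)} = \sqrt{-3} = i \sqrt{3}$)
$A{\left(O \right)} = O \left(2 + i \sqrt{3}\right)$ ($A{\left(O \right)} = \left(2 + i \sqrt{3}\right) O = O \left(2 + i \sqrt{3}\right)$)
$\frac{1}{46404 + A{\left(85 - 67 \right)}} = \frac{1}{46404 + \left(85 - 67\right) \left(2 + i \sqrt{3}\right)} = \frac{1}{46404 + 18 \left(2 + i \sqrt{3}\right)} = \frac{1}{46404 + \left(36 + 18 i \sqrt{3}\right)} = \frac{1}{46440 + 18 i \sqrt{3}}$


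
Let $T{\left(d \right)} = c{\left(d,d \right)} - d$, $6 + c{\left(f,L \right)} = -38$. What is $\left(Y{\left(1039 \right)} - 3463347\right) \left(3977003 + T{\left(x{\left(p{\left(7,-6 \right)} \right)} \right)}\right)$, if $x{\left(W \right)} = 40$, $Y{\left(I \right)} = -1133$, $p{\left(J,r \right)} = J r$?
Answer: $-13777956337120$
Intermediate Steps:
$c{\left(f,L \right)} = -44$ ($c{\left(f,L \right)} = -6 - 38 = -44$)
$T{\left(d \right)} = -44 - d$
$\left(Y{\left(1039 \right)} - 3463347\right) \left(3977003 + T{\left(x{\left(p{\left(7,-6 \right)} \right)} \right)}\right) = \left(-1133 - 3463347\right) \left(3977003 - 84\right) = - 3464480 \left(3977003 - 84\right) = \left(-3464480\right) 3976919 = -13777956337120$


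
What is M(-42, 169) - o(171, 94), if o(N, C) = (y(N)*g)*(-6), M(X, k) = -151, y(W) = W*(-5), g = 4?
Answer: -20671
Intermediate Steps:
y(W) = -5*W
o(N, C) = 120*N (o(N, C) = (-5*N*4)*(-6) = -20*N*(-6) = 120*N)
M(-42, 169) - o(171, 94) = -151 - 120*171 = -151 - 1*20520 = -151 - 20520 = -20671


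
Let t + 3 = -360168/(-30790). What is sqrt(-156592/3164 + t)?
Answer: I*sqrt(6049381449488195)/12177445 ≈ 6.387*I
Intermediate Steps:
t = 133899/15395 (t = -3 - 360168/(-30790) = -3 - 360168*(-1/30790) = -3 + 180084/15395 = 133899/15395 ≈ 8.6976)
sqrt(-156592/3164 + t) = sqrt(-156592/3164 + 133899/15395) = sqrt(-156592*1/3164 + 133899/15395) = sqrt(-39148/791 + 133899/15395) = sqrt(-496769351/12177445) = I*sqrt(6049381449488195)/12177445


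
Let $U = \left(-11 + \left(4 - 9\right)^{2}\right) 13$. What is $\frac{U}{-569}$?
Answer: $- \frac{182}{569} \approx -0.31986$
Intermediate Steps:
$U = 182$ ($U = \left(-11 + \left(4 - 9\right)^{2}\right) 13 = \left(-11 + \left(-5\right)^{2}\right) 13 = \left(-11 + 25\right) 13 = 14 \cdot 13 = 182$)
$\frac{U}{-569} = \frac{182}{-569} = 182 \left(- \frac{1}{569}\right) = - \frac{182}{569}$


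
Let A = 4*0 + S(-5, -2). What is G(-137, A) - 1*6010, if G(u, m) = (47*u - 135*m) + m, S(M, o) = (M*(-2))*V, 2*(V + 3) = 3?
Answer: -10439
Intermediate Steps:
V = -3/2 (V = -3 + (1/2)*3 = -3 + 3/2 = -3/2 ≈ -1.5000)
S(M, o) = 3*M (S(M, o) = (M*(-2))*(-3/2) = -2*M*(-3/2) = 3*M)
A = -15 (A = 4*0 + 3*(-5) = 0 - 15 = -15)
G(u, m) = -134*m + 47*u (G(u, m) = (-135*m + 47*u) + m = -134*m + 47*u)
G(-137, A) - 1*6010 = (-134*(-15) + 47*(-137)) - 1*6010 = (2010 - 6439) - 6010 = -4429 - 6010 = -10439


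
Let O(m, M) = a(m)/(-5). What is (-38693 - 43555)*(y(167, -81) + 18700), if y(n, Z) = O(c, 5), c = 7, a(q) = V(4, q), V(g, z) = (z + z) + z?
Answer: -7688460792/5 ≈ -1.5377e+9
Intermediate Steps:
V(g, z) = 3*z (V(g, z) = 2*z + z = 3*z)
a(q) = 3*q
O(m, M) = -3*m/5 (O(m, M) = (3*m)/(-5) = (3*m)*(-⅕) = -3*m/5)
y(n, Z) = -21/5 (y(n, Z) = -⅗*7 = -21/5)
(-38693 - 43555)*(y(167, -81) + 18700) = (-38693 - 43555)*(-21/5 + 18700) = -82248*93479/5 = -7688460792/5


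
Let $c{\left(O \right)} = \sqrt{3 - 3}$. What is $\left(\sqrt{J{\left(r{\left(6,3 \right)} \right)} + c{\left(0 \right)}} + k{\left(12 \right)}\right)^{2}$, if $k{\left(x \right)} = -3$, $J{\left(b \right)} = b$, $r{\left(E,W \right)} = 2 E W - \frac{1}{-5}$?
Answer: $\frac{\left(15 - \sqrt{905}\right)^{2}}{25} \approx 9.1001$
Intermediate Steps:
$r{\left(E,W \right)} = \frac{1}{5} + 2 E W$ ($r{\left(E,W \right)} = 2 E W - - \frac{1}{5} = 2 E W + \frac{1}{5} = \frac{1}{5} + 2 E W$)
$c{\left(O \right)} = 0$ ($c{\left(O \right)} = \sqrt{0} = 0$)
$\left(\sqrt{J{\left(r{\left(6,3 \right)} \right)} + c{\left(0 \right)}} + k{\left(12 \right)}\right)^{2} = \left(\sqrt{\left(\frac{1}{5} + 2 \cdot 6 \cdot 3\right) + 0} - 3\right)^{2} = \left(\sqrt{\left(\frac{1}{5} + 36\right) + 0} - 3\right)^{2} = \left(\sqrt{\frac{181}{5} + 0} - 3\right)^{2} = \left(\sqrt{\frac{181}{5}} - 3\right)^{2} = \left(\frac{\sqrt{905}}{5} - 3\right)^{2} = \left(-3 + \frac{\sqrt{905}}{5}\right)^{2}$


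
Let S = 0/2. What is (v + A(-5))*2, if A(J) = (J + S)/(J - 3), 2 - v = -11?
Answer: 109/4 ≈ 27.250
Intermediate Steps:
v = 13 (v = 2 - 1*(-11) = 2 + 11 = 13)
S = 0 (S = 0*(½) = 0)
A(J) = J/(-3 + J) (A(J) = (J + 0)/(J - 3) = J/(-3 + J))
(v + A(-5))*2 = (13 - 5/(-3 - 5))*2 = (13 - 5/(-8))*2 = (13 - 5*(-⅛))*2 = (13 + 5/8)*2 = (109/8)*2 = 109/4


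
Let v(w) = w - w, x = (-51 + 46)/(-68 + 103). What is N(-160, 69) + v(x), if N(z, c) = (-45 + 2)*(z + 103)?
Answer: 2451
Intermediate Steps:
N(z, c) = -4429 - 43*z (N(z, c) = -43*(103 + z) = -4429 - 43*z)
x = -⅐ (x = -5/35 = -5*1/35 = -⅐ ≈ -0.14286)
v(w) = 0
N(-160, 69) + v(x) = (-4429 - 43*(-160)) + 0 = (-4429 + 6880) + 0 = 2451 + 0 = 2451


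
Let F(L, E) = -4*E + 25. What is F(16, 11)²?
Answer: 361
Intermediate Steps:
F(L, E) = 25 - 4*E
F(16, 11)² = (25 - 4*11)² = (25 - 44)² = (-19)² = 361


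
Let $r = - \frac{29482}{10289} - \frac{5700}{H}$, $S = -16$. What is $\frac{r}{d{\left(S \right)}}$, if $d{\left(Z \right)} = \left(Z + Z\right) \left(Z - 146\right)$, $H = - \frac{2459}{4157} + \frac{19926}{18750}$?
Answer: $- \frac{47627846345819}{20405259295992} \approx -2.3341$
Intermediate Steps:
$H = \frac{6121022}{12990625}$ ($H = \left(-2459\right) \frac{1}{4157} + 19926 \cdot \frac{1}{18750} = - \frac{2459}{4157} + \frac{3321}{3125} = \frac{6121022}{12990625} \approx 0.47119$)
$d{\left(Z \right)} = 2 Z \left(-146 + Z\right)$
$r = - \frac{381022770766552}{31489597679}$ ($r = - \frac{29482}{10289} - \frac{5700}{\frac{6121022}{12990625}} = \left(-29482\right) \frac{1}{10289} - \frac{37023281250}{3060511} = - \frac{29482}{10289} - \frac{37023281250}{3060511} = - \frac{381022770766552}{31489597679} \approx -12100.0$)
$\frac{r}{d{\left(S \right)}} = - \frac{381022770766552}{31489597679 \cdot 2 \left(-16\right) \left(-146 - 16\right)} = - \frac{381022770766552}{31489597679 \cdot 2 \left(-16\right) \left(-162\right)} = - \frac{381022770766552}{31489597679 \cdot 5184} = \left(- \frac{381022770766552}{31489597679}\right) \frac{1}{5184} = - \frac{47627846345819}{20405259295992}$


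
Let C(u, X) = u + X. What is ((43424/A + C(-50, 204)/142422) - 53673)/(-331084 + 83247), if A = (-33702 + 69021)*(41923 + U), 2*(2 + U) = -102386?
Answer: 7450329617582474/34402164478785507 ≈ 0.21657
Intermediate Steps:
C(u, X) = X + u
U = -51195 (U = -2 + (½)*(-102386) = -2 - 51193 = -51195)
A = -327477768 (A = (-33702 + 69021)*(41923 - 51195) = 35319*(-9272) = -327477768)
((43424/A + C(-50, 204)/142422) - 53673)/(-331084 + 83247) = ((43424/(-327477768) + (204 - 50)/142422) - 53673)/(-331084 + 83247) = ((43424*(-1/327477768) + 154*(1/142422)) - 53673)/(-247837) = ((-5428/40934721 + 11/10173) - 53673)*(-1/247837) = (131687629/138809638911 - 53673)*(-1/247837) = -7450329617582474/138809638911*(-1/247837) = 7450329617582474/34402164478785507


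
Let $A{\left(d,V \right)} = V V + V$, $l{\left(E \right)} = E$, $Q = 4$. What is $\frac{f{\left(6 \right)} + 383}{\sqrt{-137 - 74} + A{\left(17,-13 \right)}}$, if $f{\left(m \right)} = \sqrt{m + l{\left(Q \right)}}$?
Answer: $\frac{59748}{24547} + \frac{156 \sqrt{10}}{24547} - \frac{383 i \sqrt{211}}{24547} - \frac{i \sqrt{2110}}{24547} \approx 2.4541 - 0.22851 i$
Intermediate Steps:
$A{\left(d,V \right)} = V + V^{2}$ ($A{\left(d,V \right)} = V^{2} + V = V + V^{2}$)
$f{\left(m \right)} = \sqrt{4 + m}$ ($f{\left(m \right)} = \sqrt{m + 4} = \sqrt{4 + m}$)
$\frac{f{\left(6 \right)} + 383}{\sqrt{-137 - 74} + A{\left(17,-13 \right)}} = \frac{\sqrt{4 + 6} + 383}{\sqrt{-137 - 74} - 13 \left(1 - 13\right)} = \frac{\sqrt{10} + 383}{\sqrt{-211} - -156} = \frac{383 + \sqrt{10}}{i \sqrt{211} + 156} = \frac{383 + \sqrt{10}}{156 + i \sqrt{211}}$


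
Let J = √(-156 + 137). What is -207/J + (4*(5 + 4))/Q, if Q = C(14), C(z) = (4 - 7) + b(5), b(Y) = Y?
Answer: 18 + 207*I*√19/19 ≈ 18.0 + 47.489*I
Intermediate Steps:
C(z) = 2 (C(z) = (4 - 7) + 5 = -3 + 5 = 2)
J = I*√19 (J = √(-19) = I*√19 ≈ 4.3589*I)
Q = 2
-207/J + (4*(5 + 4))/Q = -207*(-I*√19/19) + (4*(5 + 4))/2 = -(-207)*I*√19/19 + (4*9)*(½) = 207*I*√19/19 + 36*(½) = 207*I*√19/19 + 18 = 18 + 207*I*√19/19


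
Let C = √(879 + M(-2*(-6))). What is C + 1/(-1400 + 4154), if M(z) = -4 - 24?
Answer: 1/2754 + √851 ≈ 29.172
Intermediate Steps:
M(z) = -28
C = √851 (C = √(879 - 28) = √851 ≈ 29.172)
C + 1/(-1400 + 4154) = √851 + 1/(-1400 + 4154) = √851 + 1/2754 = 1/2754 + √851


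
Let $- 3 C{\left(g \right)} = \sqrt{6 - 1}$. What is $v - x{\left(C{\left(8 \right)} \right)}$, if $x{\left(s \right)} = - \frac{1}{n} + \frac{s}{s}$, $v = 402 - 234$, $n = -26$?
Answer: $\frac{4341}{26} \approx 166.96$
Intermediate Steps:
$v = 168$ ($v = 402 - 234 = 168$)
$C{\left(g \right)} = - \frac{\sqrt{5}}{3}$ ($C{\left(g \right)} = - \frac{\sqrt{6 - 1}}{3} = - \frac{\sqrt{5}}{3}$)
$x{\left(s \right)} = \frac{27}{26}$ ($x{\left(s \right)} = - \frac{1}{-26} + \frac{s}{s} = \left(-1\right) \left(- \frac{1}{26}\right) + 1 = \frac{1}{26} + 1 = \frac{27}{26}$)
$v - x{\left(C{\left(8 \right)} \right)} = 168 - \frac{27}{26} = \frac{4341}{26}$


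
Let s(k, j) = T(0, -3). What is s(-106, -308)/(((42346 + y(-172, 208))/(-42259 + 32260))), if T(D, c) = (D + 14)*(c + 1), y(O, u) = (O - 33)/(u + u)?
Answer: 16638336/2516533 ≈ 6.6116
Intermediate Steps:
y(O, u) = (-33 + O)/(2*u) (y(O, u) = (-33 + O)/((2*u)) = (-33 + O)*(1/(2*u)) = (-33 + O)/(2*u))
T(D, c) = (1 + c)*(14 + D) (T(D, c) = (14 + D)*(1 + c) = (1 + c)*(14 + D))
s(k, j) = -28 (s(k, j) = 14 + 0 + 14*(-3) + 0*(-3) = 14 + 0 - 42 + 0 = -28)
s(-106, -308)/(((42346 + y(-172, 208))/(-42259 + 32260))) = -28*(-42259 + 32260)/(42346 + (½)*(-33 - 172)/208) = -28*(-9999/(42346 + (½)*(1/208)*(-205))) = -28*(-9999/(42346 - 205/416)) = -28/((17615731/416)*(-1/9999)) = -28/(-17615731/4159584) = -28*(-4159584/17615731) = 16638336/2516533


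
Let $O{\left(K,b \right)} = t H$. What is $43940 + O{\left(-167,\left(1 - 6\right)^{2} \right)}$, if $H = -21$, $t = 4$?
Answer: $43856$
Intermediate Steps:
$O{\left(K,b \right)} = -84$ ($O{\left(K,b \right)} = 4 \left(-21\right) = -84$)
$43940 + O{\left(-167,\left(1 - 6\right)^{2} \right)} = 43940 - 84 = 43856$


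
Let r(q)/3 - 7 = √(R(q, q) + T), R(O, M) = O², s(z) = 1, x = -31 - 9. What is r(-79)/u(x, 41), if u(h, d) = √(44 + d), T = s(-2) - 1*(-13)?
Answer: 9*√2363/17 + 21*√85/85 ≈ 28.013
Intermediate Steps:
x = -40
T = 14 (T = 1 - 1*(-13) = 1 + 13 = 14)
r(q) = 21 + 3*√(14 + q²) (r(q) = 21 + 3*√(q² + 14) = 21 + 3*√(14 + q²))
r(-79)/u(x, 41) = (21 + 3*√(14 + (-79)²))/(√(44 + 41)) = (21 + 3*√(14 + 6241))/(√85) = (21 + 3*√6255)*(√85/85) = (21 + 3*(3*√695))*(√85/85) = (21 + 9*√695)*(√85/85) = √85*(21 + 9*√695)/85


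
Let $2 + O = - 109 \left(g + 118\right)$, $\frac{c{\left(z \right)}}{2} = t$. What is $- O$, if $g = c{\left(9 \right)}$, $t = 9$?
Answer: $14826$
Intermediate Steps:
$c{\left(z \right)} = 18$ ($c{\left(z \right)} = 2 \cdot 9 = 18$)
$g = 18$
$O = -14826$ ($O = -2 - 109 \left(18 + 118\right) = -2 - 14824 = -14826$)
$- O = \left(-1\right) \left(-14826\right) = 14826$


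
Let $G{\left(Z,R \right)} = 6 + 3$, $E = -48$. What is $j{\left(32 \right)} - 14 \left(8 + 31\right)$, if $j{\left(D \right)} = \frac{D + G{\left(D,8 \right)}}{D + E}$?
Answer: $- \frac{8777}{16} \approx -548.56$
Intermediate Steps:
$G{\left(Z,R \right)} = 9$
$j{\left(D \right)} = \frac{9 + D}{-48 + D}$ ($j{\left(D \right)} = \frac{D + 9}{D - 48} = \frac{9 + D}{-48 + D}$)
$j{\left(32 \right)} - 14 \left(8 + 31\right) = \frac{9 + 32}{-48 + 32} - 14 \left(8 + 31\right) = \frac{1}{-16} \cdot 41 - 546 = \left(- \frac{1}{16}\right) 41 - 546 = - \frac{41}{16} - 546 = - \frac{8777}{16}$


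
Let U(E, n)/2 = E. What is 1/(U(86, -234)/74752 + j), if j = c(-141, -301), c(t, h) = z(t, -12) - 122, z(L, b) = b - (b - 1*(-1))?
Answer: -18688/2298581 ≈ -0.0081302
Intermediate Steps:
U(E, n) = 2*E
z(L, b) = -1 (z(L, b) = b - (b + 1) = b - (1 + b) = b + (-1 - b) = -1)
c(t, h) = -123 (c(t, h) = -1 - 122 = -123)
j = -123
1/(U(86, -234)/74752 + j) = 1/((2*86)/74752 - 123) = 1/(172*(1/74752) - 123) = 1/(43/18688 - 123) = 1/(-2298581/18688) = -18688/2298581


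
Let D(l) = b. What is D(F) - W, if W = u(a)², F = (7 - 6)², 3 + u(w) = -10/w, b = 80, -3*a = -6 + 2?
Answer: -121/4 ≈ -30.250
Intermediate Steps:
a = 4/3 (a = -(-6 + 2)/3 = -⅓*(-4) = 4/3 ≈ 1.3333)
u(w) = -3 - 10/w
F = 1 (F = 1² = 1)
D(l) = 80
W = 441/4 (W = (-3 - 10/4/3)² = (-3 - 10*¾)² = (-3 - 15/2)² = (-21/2)² = 441/4 ≈ 110.25)
D(F) - W = 80 - 1*441/4 = 80 - 441/4 = -121/4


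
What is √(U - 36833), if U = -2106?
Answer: I*√38939 ≈ 197.33*I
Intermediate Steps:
√(U - 36833) = √(-2106 - 36833) = √(-38939) = I*√38939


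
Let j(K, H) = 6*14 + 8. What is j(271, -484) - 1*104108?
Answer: -104016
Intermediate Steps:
j(K, H) = 92 (j(K, H) = 84 + 8 = 92)
j(271, -484) - 1*104108 = 92 - 1*104108 = 92 - 104108 = -104016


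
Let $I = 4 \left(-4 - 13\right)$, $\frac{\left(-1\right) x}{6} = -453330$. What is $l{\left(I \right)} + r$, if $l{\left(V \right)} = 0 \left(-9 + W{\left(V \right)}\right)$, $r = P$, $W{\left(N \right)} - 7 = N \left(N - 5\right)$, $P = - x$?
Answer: $-2719980$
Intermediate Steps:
$x = 2719980$ ($x = \left(-6\right) \left(-453330\right) = 2719980$)
$I = -68$ ($I = 4 \left(-17\right) = -68$)
$P = -2719980$ ($P = \left(-1\right) 2719980 = -2719980$)
$W{\left(N \right)} = 7 + N \left(-5 + N\right)$ ($W{\left(N \right)} = 7 + N \left(N - 5\right) = 7 + N \left(-5 + N\right)$)
$r = -2719980$
$l{\left(V \right)} = 0$ ($l{\left(V \right)} = 0 \left(-9 + \left(7 + V^{2} - 5 V\right)\right) = 0 \left(-2 + V^{2} - 5 V\right) = 0$)
$l{\left(I \right)} + r = 0 - 2719980 = -2719980$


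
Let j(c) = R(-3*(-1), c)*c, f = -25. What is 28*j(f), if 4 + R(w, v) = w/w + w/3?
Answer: 1400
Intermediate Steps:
R(w, v) = -3 + w/3 (R(w, v) = -4 + (w/w + w/3) = -4 + (1 + w*(⅓)) = -4 + (1 + w/3) = -3 + w/3)
j(c) = -2*c (j(c) = (-3 + (-3*(-1))/3)*c = (-3 + (⅓)*3)*c = (-3 + 1)*c = -2*c)
28*j(f) = 28*(-2*(-25)) = 28*50 = 1400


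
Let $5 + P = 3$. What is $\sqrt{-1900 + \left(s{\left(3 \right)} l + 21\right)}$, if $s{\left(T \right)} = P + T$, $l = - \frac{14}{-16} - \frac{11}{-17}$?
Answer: $\frac{i \sqrt{8681458}}{68} \approx 43.33 i$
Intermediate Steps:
$P = -2$ ($P = -5 + 3 = -2$)
$l = \frac{207}{136}$ ($l = \left(-14\right) \left(- \frac{1}{16}\right) - - \frac{11}{17} = \frac{7}{8} + \frac{11}{17} = \frac{207}{136} \approx 1.5221$)
$s{\left(T \right)} = -2 + T$
$\sqrt{-1900 + \left(s{\left(3 \right)} l + 21\right)} = \sqrt{-1900 + \left(\left(-2 + 3\right) \frac{207}{136} + 21\right)} = \sqrt{-1900 + \left(1 \cdot \frac{207}{136} + 21\right)} = \sqrt{-1900 + \left(\frac{207}{136} + 21\right)} = \sqrt{-1900 + \frac{3063}{136}} = \sqrt{- \frac{255337}{136}} = \frac{i \sqrt{8681458}}{68}$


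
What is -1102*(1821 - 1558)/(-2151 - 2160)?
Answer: 289826/4311 ≈ 67.229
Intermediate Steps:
-1102*(1821 - 1558)/(-2151 - 2160) = -289826/(-4311) = -289826*(-1)/4311 = -1102*(-263/4311) = 289826/4311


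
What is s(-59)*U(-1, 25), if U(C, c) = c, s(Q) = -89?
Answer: -2225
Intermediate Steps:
s(-59)*U(-1, 25) = -89*25 = -2225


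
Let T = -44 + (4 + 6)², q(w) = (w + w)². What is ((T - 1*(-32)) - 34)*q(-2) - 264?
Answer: 600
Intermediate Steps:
q(w) = 4*w² (q(w) = (2*w)² = 4*w²)
T = 56 (T = -44 + 10² = -44 + 100 = 56)
((T - 1*(-32)) - 34)*q(-2) - 264 = ((56 - 1*(-32)) - 34)*(4*(-2)²) - 264 = ((56 + 32) - 34)*(4*4) - 264 = (88 - 34)*16 - 264 = 54*16 - 264 = 864 - 264 = 600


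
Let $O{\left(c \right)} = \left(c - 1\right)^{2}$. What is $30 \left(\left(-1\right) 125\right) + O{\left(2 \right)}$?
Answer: $-3749$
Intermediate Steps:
$O{\left(c \right)} = \left(-1 + c\right)^{2}$
$30 \left(\left(-1\right) 125\right) + O{\left(2 \right)} = 30 \left(\left(-1\right) 125\right) + \left(-1 + 2\right)^{2} = 30 \left(-125\right) + 1^{2} = -3750 + 1 = -3749$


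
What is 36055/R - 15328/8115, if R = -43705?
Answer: -192499313/70933215 ≈ -2.7138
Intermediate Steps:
36055/R - 15328/8115 = 36055/(-43705) - 15328/8115 = 36055*(-1/43705) - 15328*1/8115 = -7211/8741 - 15328/8115 = -192499313/70933215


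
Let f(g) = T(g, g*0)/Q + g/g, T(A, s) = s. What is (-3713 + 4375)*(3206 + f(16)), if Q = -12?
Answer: 2123034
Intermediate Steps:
f(g) = 1 (f(g) = (g*0)/(-12) + g/g = 0*(-1/12) + 1 = 0 + 1 = 1)
(-3713 + 4375)*(3206 + f(16)) = (-3713 + 4375)*(3206 + 1) = 662*3207 = 2123034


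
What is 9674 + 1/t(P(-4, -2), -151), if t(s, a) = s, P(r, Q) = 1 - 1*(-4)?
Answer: 48371/5 ≈ 9674.2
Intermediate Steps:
P(r, Q) = 5 (P(r, Q) = 1 + 4 = 5)
9674 + 1/t(P(-4, -2), -151) = 9674 + 1/5 = 9674 + ⅕ = 48371/5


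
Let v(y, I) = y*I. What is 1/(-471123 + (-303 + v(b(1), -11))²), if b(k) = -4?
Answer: -1/404042 ≈ -2.4750e-6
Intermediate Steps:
v(y, I) = I*y
1/(-471123 + (-303 + v(b(1), -11))²) = 1/(-471123 + (-303 - 11*(-4))²) = 1/(-471123 + (-303 + 44)²) = 1/(-471123 + (-259)²) = 1/(-471123 + 67081) = 1/(-404042) = -1/404042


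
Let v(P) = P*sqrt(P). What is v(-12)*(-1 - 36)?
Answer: 888*I*sqrt(3) ≈ 1538.1*I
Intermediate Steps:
v(P) = P**(3/2)
v(-12)*(-1 - 36) = (-12)**(3/2)*(-1 - 36) = -24*I*sqrt(3)*(-37) = 888*I*sqrt(3)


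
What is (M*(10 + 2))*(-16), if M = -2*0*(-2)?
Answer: 0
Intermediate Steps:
M = 0 (M = 0*(-2) = 0)
(M*(10 + 2))*(-16) = (0*(10 + 2))*(-16) = (0*12)*(-16) = 0*(-16) = 0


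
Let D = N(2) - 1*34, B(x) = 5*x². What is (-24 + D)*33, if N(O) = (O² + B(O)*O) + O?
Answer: -396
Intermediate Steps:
N(O) = O + O² + 5*O³ (N(O) = (O² + (5*O²)*O) + O = (O² + 5*O³) + O = O + O² + 5*O³)
D = 12 (D = 2*(1 + 2 + 5*2²) - 1*34 = 2*(1 + 2 + 5*4) - 34 = 2*(1 + 2 + 20) - 34 = 2*23 - 34 = 46 - 34 = 12)
(-24 + D)*33 = (-24 + 12)*33 = -12*33 = -396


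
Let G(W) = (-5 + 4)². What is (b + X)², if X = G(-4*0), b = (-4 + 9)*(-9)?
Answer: 1936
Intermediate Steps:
G(W) = 1 (G(W) = (-1)² = 1)
b = -45 (b = 5*(-9) = -45)
X = 1
(b + X)² = (-45 + 1)² = (-44)² = 1936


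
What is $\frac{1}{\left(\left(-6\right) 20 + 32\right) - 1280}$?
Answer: $- \frac{1}{1368} \approx -0.00073099$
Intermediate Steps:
$\frac{1}{\left(\left(-6\right) 20 + 32\right) - 1280} = \frac{1}{\left(-120 + 32\right) - 1280} = \frac{1}{-88 - 1280} = \frac{1}{-1368} = - \frac{1}{1368}$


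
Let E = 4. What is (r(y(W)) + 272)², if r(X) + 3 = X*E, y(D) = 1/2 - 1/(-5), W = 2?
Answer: 1846881/25 ≈ 73875.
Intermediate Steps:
y(D) = 7/10 (y(D) = 1*(½) - 1*(-⅕) = ½ + ⅕ = 7/10)
r(X) = -3 + 4*X (r(X) = -3 + X*4 = -3 + 4*X)
(r(y(W)) + 272)² = ((-3 + 4*(7/10)) + 272)² = ((-3 + 14/5) + 272)² = (-⅕ + 272)² = (1359/5)² = 1846881/25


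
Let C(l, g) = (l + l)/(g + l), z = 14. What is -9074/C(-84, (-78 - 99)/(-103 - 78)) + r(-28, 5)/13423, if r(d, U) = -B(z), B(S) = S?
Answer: -305048927311/68027764 ≈ -4484.2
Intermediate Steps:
C(l, g) = 2*l/(g + l) (C(l, g) = (2*l)/(g + l) = 2*l/(g + l))
r(d, U) = -14 (r(d, U) = -1*14 = -14)
-9074/C(-84, (-78 - 99)/(-103 - 78)) + r(-28, 5)/13423 = -(4537 - 4537*(-78 - 99)/(84*(-103 - 78))) - 14/13423 = -9074/(2*(-84)/(-177/(-181) - 84)) - 14*1/13423 = -9074/(2*(-84)/(-177*(-1/181) - 84)) - 14/13423 = -9074/(2*(-84)/(177/181 - 84)) - 14/13423 = -9074/(2*(-84)/(-15027/181)) - 14/13423 = -9074/(2*(-84)*(-181/15027)) - 14/13423 = -9074/10136/5009 - 14/13423 = -9074*5009/10136 - 14/13423 = -22725833/5068 - 14/13423 = -305048927311/68027764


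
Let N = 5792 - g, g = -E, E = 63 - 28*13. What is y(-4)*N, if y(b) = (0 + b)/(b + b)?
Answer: 5491/2 ≈ 2745.5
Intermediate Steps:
E = -301 (E = 63 - 364 = -301)
g = 301 (g = -1*(-301) = 301)
y(b) = ½ (y(b) = b/((2*b)) = b*(1/(2*b)) = ½)
N = 5491 (N = 5792 - 1*301 = 5792 - 301 = 5491)
y(-4)*N = (½)*5491 = 5491/2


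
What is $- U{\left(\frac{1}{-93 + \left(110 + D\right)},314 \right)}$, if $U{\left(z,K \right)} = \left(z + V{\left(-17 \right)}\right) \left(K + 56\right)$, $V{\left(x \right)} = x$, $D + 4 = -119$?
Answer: $\frac{333555}{53} \approx 6293.5$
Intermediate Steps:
$D = -123$ ($D = -4 - 119 = -123$)
$U{\left(z,K \right)} = \left(-17 + z\right) \left(56 + K\right)$ ($U{\left(z,K \right)} = \left(z - 17\right) \left(K + 56\right) = \left(-17 + z\right) \left(56 + K\right)$)
$- U{\left(\frac{1}{-93 + \left(110 + D\right)},314 \right)} = - (-952 - 5338 + \frac{56}{-93 + \left(110 - 123\right)} + \frac{314}{-93 + \left(110 - 123\right)}) = - (-952 - 5338 + \frac{56}{-93 - 13} + \frac{314}{-93 - 13}) = - (-952 - 5338 + \frac{56}{-106} + \frac{314}{-106}) = - (-952 - 5338 + 56 \left(- \frac{1}{106}\right) + 314 \left(- \frac{1}{106}\right)) = - (-952 - 5338 - \frac{28}{53} - \frac{157}{53}) = \left(-1\right) \left(- \frac{333555}{53}\right) = \frac{333555}{53}$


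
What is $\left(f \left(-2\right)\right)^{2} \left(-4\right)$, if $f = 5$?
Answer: $-400$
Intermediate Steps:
$\left(f \left(-2\right)\right)^{2} \left(-4\right) = \left(5 \left(-2\right)\right)^{2} \left(-4\right) = \left(-10\right)^{2} \left(-4\right) = 100 \left(-4\right) = -400$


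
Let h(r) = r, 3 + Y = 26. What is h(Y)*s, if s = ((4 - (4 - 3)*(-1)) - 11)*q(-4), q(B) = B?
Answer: 552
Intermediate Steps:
Y = 23 (Y = -3 + 26 = 23)
s = 24 (s = ((4 - (4 - 3)*(-1)) - 11)*(-4) = ((4 - (-1)) - 11)*(-4) = ((4 - 1*(-1)) - 11)*(-4) = ((4 + 1) - 11)*(-4) = (5 - 11)*(-4) = -6*(-4) = 24)
h(Y)*s = 23*24 = 552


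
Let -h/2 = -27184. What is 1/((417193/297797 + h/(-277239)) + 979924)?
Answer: 82560942483/80903548473254123 ≈ 1.0205e-6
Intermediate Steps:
h = 54368 (h = -2*(-27184) = 54368)
1/((417193/297797 + h/(-277239)) + 979924) = 1/((417193/297797 + 54368/(-277239)) + 979924) = 1/((417193*(1/297797) + 54368*(-1/277239)) + 979924) = 1/((417193/297797 - 54368/277239) + 979924) = 1/(99471542831/82560942483 + 979924) = 1/(80903548473254123/82560942483) = 82560942483/80903548473254123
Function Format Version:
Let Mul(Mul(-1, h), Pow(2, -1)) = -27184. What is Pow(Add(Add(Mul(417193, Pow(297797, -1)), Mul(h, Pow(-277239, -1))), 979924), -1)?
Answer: Rational(82560942483, 80903548473254123) ≈ 1.0205e-6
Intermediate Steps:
h = 54368 (h = Mul(-2, -27184) = 54368)
Pow(Add(Add(Mul(417193, Pow(297797, -1)), Mul(h, Pow(-277239, -1))), 979924), -1) = Pow(Add(Add(Mul(417193, Pow(297797, -1)), Mul(54368, Pow(-277239, -1))), 979924), -1) = Pow(Add(Add(Mul(417193, Rational(1, 297797)), Mul(54368, Rational(-1, 277239))), 979924), -1) = Pow(Add(Add(Rational(417193, 297797), Rational(-54368, 277239)), 979924), -1) = Pow(Add(Rational(99471542831, 82560942483), 979924), -1) = Pow(Rational(80903548473254123, 82560942483), -1) = Rational(82560942483, 80903548473254123)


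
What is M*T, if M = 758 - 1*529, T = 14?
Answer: 3206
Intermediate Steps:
M = 229 (M = 758 - 529 = 229)
M*T = 229*14 = 3206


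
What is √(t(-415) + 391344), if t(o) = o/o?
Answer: √391345 ≈ 625.58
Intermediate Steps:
t(o) = 1
√(t(-415) + 391344) = √(1 + 391344) = √391345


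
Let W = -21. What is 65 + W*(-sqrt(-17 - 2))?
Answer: 65 + 21*I*sqrt(19) ≈ 65.0 + 91.537*I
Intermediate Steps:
65 + W*(-sqrt(-17 - 2)) = 65 - (-21)*sqrt(-17 - 2) = 65 - (-21)*sqrt(-19) = 65 - (-21)*I*sqrt(19) = 65 + 21*I*sqrt(19)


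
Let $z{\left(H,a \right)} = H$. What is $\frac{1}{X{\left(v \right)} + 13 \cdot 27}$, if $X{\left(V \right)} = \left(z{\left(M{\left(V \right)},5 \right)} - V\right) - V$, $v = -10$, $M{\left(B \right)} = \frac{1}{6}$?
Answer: $\frac{6}{2227} \approx 0.0026942$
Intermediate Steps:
$M{\left(B \right)} = \frac{1}{6}$
$X{\left(V \right)} = \frac{1}{6} - 2 V$ ($X{\left(V \right)} = \left(\frac{1}{6} - V\right) - V = \frac{1}{6} - 2 V$)
$\frac{1}{X{\left(v \right)} + 13 \cdot 27} = \frac{1}{\left(\frac{1}{6} - -20\right) + 13 \cdot 27} = \frac{1}{\left(\frac{1}{6} + 20\right) + 351} = \frac{1}{\frac{121}{6} + 351} = \frac{1}{\frac{2227}{6}} = \frac{6}{2227}$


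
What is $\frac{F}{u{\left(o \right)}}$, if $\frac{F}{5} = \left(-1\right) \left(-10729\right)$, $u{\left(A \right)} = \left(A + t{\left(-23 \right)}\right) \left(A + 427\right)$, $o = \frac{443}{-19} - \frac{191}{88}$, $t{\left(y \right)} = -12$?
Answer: $- \frac{149969103680}{42077013087} \approx -3.5642$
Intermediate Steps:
$o = - \frac{42613}{1672}$ ($o = 443 \left(- \frac{1}{19}\right) - \frac{191}{88} = - \frac{443}{19} - \frac{191}{88} = - \frac{42613}{1672} \approx -25.486$)
$u{\left(A \right)} = \left(-12 + A\right) \left(427 + A\right)$ ($u{\left(A \right)} = \left(A - 12\right) \left(A + 427\right) = \left(-12 + A\right) \left(427 + A\right)$)
$F = 53645$ ($F = 5 \left(\left(-1\right) \left(-10729\right)\right) = 5 \cdot 10729 = 53645$)
$\frac{F}{u{\left(o \right)}} = \frac{53645}{-5124 + \left(- \frac{42613}{1672}\right)^{2} + 415 \left(- \frac{42613}{1672}\right)} = \frac{53645}{-5124 + \frac{1815867769}{2795584} - \frac{17684395}{1672}} = \frac{53645}{- \frac{42077013087}{2795584}} = 53645 \left(- \frac{2795584}{42077013087}\right) = - \frac{149969103680}{42077013087}$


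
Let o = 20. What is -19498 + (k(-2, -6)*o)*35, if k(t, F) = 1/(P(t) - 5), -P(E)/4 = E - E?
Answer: -19638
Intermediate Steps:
P(E) = 0 (P(E) = -4*(E - E) = -4*0 = 0)
k(t, F) = -⅕ (k(t, F) = 1/(0 - 5) = 1/(-5) = -⅕)
-19498 + (k(-2, -6)*o)*35 = -19498 - ⅕*20*35 = -19498 - 4*35 = -19498 - 140 = -19638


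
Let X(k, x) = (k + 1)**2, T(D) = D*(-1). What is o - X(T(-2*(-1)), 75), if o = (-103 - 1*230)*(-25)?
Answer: 8324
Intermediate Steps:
T(D) = -D
X(k, x) = (1 + k)**2
o = 8325 (o = (-103 - 230)*(-25) = -333*(-25) = 8325)
o - X(T(-2*(-1)), 75) = 8325 - (1 - (-2)*(-1))**2 = 8325 - (1 - 1*2)**2 = 8325 - (1 - 2)**2 = 8325 - 1*(-1)**2 = 8325 - 1*1 = 8325 - 1 = 8324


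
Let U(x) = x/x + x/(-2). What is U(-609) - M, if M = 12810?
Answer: -25009/2 ≈ -12505.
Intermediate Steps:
U(x) = 1 - x/2 (U(x) = 1 + x*(-½) = 1 - x/2)
U(-609) - M = (1 - ½*(-609)) - 1*12810 = (1 + 609/2) - 12810 = 611/2 - 12810 = -25009/2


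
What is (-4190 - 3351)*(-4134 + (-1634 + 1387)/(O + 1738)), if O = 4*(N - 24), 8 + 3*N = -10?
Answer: 50442193919/1618 ≈ 3.1176e+7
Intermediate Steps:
N = -6 (N = -8/3 + (⅓)*(-10) = -8/3 - 10/3 = -6)
O = -120 (O = 4*(-6 - 24) = 4*(-30) = -120)
(-4190 - 3351)*(-4134 + (-1634 + 1387)/(O + 1738)) = (-4190 - 3351)*(-4134 + (-1634 + 1387)/(-120 + 1738)) = -7541*(-4134 - 247/1618) = -7541*(-6689059/1618) = 50442193919/1618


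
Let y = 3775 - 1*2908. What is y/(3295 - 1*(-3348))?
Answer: 867/6643 ≈ 0.13051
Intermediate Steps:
y = 867 (y = 3775 - 2908 = 867)
y/(3295 - 1*(-3348)) = 867/(3295 - 1*(-3348)) = 867/(3295 + 3348) = 867/6643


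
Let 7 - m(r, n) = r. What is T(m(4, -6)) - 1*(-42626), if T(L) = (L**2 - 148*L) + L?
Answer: 42194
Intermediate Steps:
m(r, n) = 7 - r
T(L) = L**2 - 147*L
T(m(4, -6)) - 1*(-42626) = (7 - 1*4)*(-147 + (7 - 1*4)) - 1*(-42626) = (7 - 4)*(-147 + (7 - 4)) + 42626 = 3*(-147 + 3) + 42626 = 3*(-144) + 42626 = -432 + 42626 = 42194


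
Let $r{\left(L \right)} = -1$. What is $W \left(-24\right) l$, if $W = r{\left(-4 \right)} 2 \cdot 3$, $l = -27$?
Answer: $-3888$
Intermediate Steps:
$W = -6$ ($W = \left(-1\right) 2 \cdot 3 = \left(-2\right) 3 = -6$)
$W \left(-24\right) l = \left(-6\right) \left(-24\right) \left(-27\right) = 144 \left(-27\right) = -3888$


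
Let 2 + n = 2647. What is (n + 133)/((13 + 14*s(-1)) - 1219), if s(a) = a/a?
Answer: -1389/596 ≈ -2.3305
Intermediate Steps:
n = 2645 (n = -2 + 2647 = 2645)
s(a) = 1
(n + 133)/((13 + 14*s(-1)) - 1219) = (2645 + 133)/((13 + 14*1) - 1219) = 2778/((13 + 14) - 1219) = 2778/(27 - 1219) = 2778/(-1192) = 2778*(-1/1192) = -1389/596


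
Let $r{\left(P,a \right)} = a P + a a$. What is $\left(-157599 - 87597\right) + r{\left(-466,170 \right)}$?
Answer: $-295516$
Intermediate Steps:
$r{\left(P,a \right)} = a^{2} + P a$ ($r{\left(P,a \right)} = P a + a^{2} = a^{2} + P a$)
$\left(-157599 - 87597\right) + r{\left(-466,170 \right)} = \left(-157599 - 87597\right) + 170 \left(-466 + 170\right) = -245196 + 170 \left(-296\right) = -245196 - 50320 = -295516$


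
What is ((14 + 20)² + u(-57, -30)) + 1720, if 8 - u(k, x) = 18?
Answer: 2866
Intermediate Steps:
u(k, x) = -10 (u(k, x) = 8 - 1*18 = 8 - 18 = -10)
((14 + 20)² + u(-57, -30)) + 1720 = ((14 + 20)² - 10) + 1720 = (34² - 10) + 1720 = (1156 - 10) + 1720 = 1146 + 1720 = 2866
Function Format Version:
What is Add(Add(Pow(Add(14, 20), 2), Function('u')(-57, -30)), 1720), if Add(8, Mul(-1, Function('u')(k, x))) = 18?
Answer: 2866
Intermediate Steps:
Function('u')(k, x) = -10 (Function('u')(k, x) = Add(8, Mul(-1, 18)) = Add(8, -18) = -10)
Add(Add(Pow(Add(14, 20), 2), Function('u')(-57, -30)), 1720) = Add(Add(Pow(Add(14, 20), 2), -10), 1720) = Add(Add(Pow(34, 2), -10), 1720) = Add(Add(1156, -10), 1720) = Add(1146, 1720) = 2866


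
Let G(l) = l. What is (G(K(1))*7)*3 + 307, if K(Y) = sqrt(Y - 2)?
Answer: 307 + 21*I ≈ 307.0 + 21.0*I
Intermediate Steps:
K(Y) = sqrt(-2 + Y)
(G(K(1))*7)*3 + 307 = (sqrt(-2 + 1)*7)*3 + 307 = (sqrt(-1)*7)*3 + 307 = (I*7)*3 + 307 = (7*I)*3 + 307 = 21*I + 307 = 307 + 21*I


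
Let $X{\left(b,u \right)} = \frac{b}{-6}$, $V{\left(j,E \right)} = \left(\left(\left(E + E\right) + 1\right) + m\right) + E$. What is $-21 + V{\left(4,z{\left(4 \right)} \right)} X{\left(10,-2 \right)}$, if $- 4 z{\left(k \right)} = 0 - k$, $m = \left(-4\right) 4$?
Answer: $-1$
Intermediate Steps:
$m = -16$
$z{\left(k \right)} = \frac{k}{4}$ ($z{\left(k \right)} = - \frac{0 - k}{4} = - \frac{\left(-1\right) k}{4} = \frac{k}{4}$)
$V{\left(j,E \right)} = -15 + 3 E$ ($V{\left(j,E \right)} = \left(\left(\left(E + E\right) + 1\right) - 16\right) + E = \left(\left(2 E + 1\right) - 16\right) + E = \left(\left(1 + 2 E\right) - 16\right) + E = \left(-15 + 2 E\right) + E = -15 + 3 E$)
$X{\left(b,u \right)} = - \frac{b}{6}$ ($X{\left(b,u \right)} = b \left(- \frac{1}{6}\right) = - \frac{b}{6}$)
$-21 + V{\left(4,z{\left(4 \right)} \right)} X{\left(10,-2 \right)} = -21 + \left(-15 + 3 \cdot \frac{1}{4} \cdot 4\right) \left(\left(- \frac{1}{6}\right) 10\right) = -21 + \left(-15 + 3 \cdot 1\right) \left(- \frac{5}{3}\right) = -21 + \left(-15 + 3\right) \left(- \frac{5}{3}\right) = -21 - -20 = -21 + 20 = -1$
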